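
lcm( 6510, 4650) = 32550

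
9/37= 9/37 = 0.24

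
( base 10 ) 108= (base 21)53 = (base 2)1101100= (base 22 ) 4K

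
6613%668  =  601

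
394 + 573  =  967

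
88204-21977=66227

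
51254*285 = 14607390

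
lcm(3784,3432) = 147576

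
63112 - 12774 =50338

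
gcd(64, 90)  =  2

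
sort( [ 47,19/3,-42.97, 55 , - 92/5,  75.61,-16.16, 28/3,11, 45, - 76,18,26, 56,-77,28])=[ - 77, -76,-42.97,  -  92/5, - 16.16,19/3,28/3,11, 18,26,28 , 45,  47, 55,  56 , 75.61 ]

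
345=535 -190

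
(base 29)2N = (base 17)4D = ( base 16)51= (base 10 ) 81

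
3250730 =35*92878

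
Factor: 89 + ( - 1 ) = 2^3*11^1 = 88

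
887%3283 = 887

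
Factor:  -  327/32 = - 2^( - 5)*3^1*109^1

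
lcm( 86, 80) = 3440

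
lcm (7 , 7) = 7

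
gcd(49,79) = 1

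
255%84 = 3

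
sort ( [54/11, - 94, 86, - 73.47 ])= [ - 94, - 73.47, 54/11,86 ] 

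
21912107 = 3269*6703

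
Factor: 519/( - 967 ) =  - 3^1 *173^1 * 967^( - 1)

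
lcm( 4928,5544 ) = 44352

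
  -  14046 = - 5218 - 8828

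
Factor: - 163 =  - 163^1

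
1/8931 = 1/8931= 0.00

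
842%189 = 86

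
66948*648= 43382304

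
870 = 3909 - 3039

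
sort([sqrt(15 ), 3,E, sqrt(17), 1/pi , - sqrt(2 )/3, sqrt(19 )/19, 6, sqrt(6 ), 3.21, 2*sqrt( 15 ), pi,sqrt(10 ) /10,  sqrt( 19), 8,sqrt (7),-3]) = [-3,-sqrt( 2 )/3,sqrt( 19 )/19,sqrt(10)/10,  1/pi,sqrt(6) , sqrt(7) , E,3,pi,3.21, sqrt (15),  sqrt( 17 ), sqrt(19) , 6 , 2*sqrt(15), 8]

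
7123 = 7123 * 1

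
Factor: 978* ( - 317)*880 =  - 272822880  =  -2^5*3^1*5^1* 11^1*163^1*317^1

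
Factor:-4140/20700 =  - 5^( - 1) = -1/5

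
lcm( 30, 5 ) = 30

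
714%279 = 156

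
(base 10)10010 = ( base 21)11EE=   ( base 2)10011100011010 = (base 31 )acs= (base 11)7580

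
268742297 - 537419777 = -268677480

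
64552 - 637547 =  - 572995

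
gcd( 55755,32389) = 7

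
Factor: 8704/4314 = 2^8 * 3^( - 1) * 17^1 * 719^( - 1)   =  4352/2157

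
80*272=21760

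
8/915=8/915 = 0.01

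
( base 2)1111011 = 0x7b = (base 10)123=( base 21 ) 5i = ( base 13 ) 96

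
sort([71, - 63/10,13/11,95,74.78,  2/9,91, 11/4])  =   [ - 63/10,2/9,13/11, 11/4, 71,74.78, 91,  95 ] 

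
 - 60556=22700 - 83256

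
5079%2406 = 267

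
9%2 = 1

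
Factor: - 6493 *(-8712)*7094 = 2^4*3^2 * 11^2 *43^1*151^1 * 3547^1 =401286411504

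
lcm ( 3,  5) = 15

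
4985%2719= 2266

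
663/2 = 663/2 =331.50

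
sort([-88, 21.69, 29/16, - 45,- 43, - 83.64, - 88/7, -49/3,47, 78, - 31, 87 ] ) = [ - 88, - 83.64,-45 , - 43, - 31,- 49/3, - 88/7, 29/16, 21.69,47,78, 87 ]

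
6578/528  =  299/24 = 12.46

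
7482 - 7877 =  - 395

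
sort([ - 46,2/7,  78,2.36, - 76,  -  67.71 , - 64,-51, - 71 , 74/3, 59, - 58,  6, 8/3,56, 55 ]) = [ - 76 , - 71, - 67.71, - 64 , - 58,-51,  -  46,2/7, 2.36, 8/3,  6 , 74/3,55, 56, 59, 78 ]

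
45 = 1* 45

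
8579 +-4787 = 3792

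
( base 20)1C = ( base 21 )1b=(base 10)32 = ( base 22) 1A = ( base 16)20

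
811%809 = 2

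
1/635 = 1/635=0.00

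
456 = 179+277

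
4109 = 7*587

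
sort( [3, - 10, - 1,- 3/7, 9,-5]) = [ - 10,-5, - 1, - 3/7, 3  ,  9]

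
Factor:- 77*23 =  - 1771 = -7^1  *  11^1*23^1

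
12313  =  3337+8976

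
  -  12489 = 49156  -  61645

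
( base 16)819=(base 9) 2753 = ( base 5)31243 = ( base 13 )C36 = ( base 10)2073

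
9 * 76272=686448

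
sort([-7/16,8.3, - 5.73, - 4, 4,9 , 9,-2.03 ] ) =[ - 5.73,-4, - 2.03, - 7/16, 4, 8.3, 9, 9] 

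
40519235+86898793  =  127418028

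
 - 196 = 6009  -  6205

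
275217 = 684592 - 409375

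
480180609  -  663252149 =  - 183071540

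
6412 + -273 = 6139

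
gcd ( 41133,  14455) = 1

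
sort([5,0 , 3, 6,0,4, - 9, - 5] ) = [ - 9,  -  5, 0 , 0, 3,4, 5, 6 ] 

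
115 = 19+96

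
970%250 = 220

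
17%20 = 17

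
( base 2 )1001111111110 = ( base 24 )8l6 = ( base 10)5118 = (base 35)468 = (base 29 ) 62e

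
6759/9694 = 6759/9694 = 0.70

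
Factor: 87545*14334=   1254870030 = 2^1*3^1*5^1*2389^1*17509^1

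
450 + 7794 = 8244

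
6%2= 0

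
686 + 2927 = 3613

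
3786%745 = 61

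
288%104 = 80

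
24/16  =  1+ 1/2 = 1.50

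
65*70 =4550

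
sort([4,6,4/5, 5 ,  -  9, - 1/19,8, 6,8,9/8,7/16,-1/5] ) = [ - 9, - 1/5, - 1/19,7/16,4/5  ,  9/8,4,5,6,6,8,8 ]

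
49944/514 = 97 + 43/257 = 97.17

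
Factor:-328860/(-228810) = 2^1*3^3*7^1 * 263^(-1) = 378/263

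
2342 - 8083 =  - 5741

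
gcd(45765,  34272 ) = 9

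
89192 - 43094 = 46098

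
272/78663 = 272/78663 = 0.00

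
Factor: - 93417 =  - 3^1*31139^1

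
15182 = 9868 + 5314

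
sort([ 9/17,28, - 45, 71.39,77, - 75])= [ - 75,-45, 9/17,28, 71.39,77 ] 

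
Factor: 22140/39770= 2^1*3^3*97^( - 1 ) = 54/97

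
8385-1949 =6436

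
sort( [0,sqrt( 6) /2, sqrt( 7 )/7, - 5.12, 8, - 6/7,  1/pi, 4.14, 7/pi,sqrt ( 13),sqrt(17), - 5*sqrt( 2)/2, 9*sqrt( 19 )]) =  [ - 5.12, - 5*sqrt(2)/2, - 6/7,  0, 1/pi,sqrt( 7)/7 , sqrt(6) /2  ,  7/pi,sqrt(13),sqrt( 17 ), 4.14,  8, 9*sqrt( 19)]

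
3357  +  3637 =6994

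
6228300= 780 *7985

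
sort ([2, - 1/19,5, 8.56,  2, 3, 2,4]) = [ - 1/19, 2,2, 2, 3,4, 5,8.56]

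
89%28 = 5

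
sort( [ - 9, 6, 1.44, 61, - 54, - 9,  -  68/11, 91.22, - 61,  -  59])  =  [ - 61, - 59,-54,  -  9,-9,-68/11, 1.44,6, 61 , 91.22 ] 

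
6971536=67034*104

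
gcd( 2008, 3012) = 1004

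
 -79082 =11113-90195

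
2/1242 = 1/621 = 0.00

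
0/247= 0 =0.00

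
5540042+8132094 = 13672136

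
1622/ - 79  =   - 1622/79 = - 20.53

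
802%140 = 102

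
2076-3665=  - 1589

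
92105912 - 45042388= 47063524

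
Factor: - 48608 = -2^5*7^2*31^1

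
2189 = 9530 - 7341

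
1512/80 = 18 + 9/10 = 18.90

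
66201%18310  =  11271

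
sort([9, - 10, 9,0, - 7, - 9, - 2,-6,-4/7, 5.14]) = [-10,-9, - 7, - 6,-2, - 4/7,0, 5.14, 9, 9]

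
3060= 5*612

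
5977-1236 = 4741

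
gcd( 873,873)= 873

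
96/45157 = 96/45157 = 0.00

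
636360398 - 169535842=466824556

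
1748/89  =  19+57/89 =19.64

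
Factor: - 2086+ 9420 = 7334 = 2^1*19^1*193^1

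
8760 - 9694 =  - 934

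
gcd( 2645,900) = 5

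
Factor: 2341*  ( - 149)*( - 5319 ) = 1855315071 = 3^3 * 149^1*197^1*2341^1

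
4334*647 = 2804098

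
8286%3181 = 1924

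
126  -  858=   -  732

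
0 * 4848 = 0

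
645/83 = 645/83= 7.77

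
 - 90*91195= - 8207550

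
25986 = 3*8662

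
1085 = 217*5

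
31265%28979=2286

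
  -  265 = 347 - 612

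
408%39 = 18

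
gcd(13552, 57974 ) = 14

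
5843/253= 23  +  24/253=23.09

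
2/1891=2/1891=0.00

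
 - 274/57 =  -  5  +  11/57 = -4.81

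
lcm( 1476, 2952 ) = 2952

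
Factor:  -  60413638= - 2^1*233^1*129643^1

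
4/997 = 4/997 = 0.00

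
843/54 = 281/18 =15.61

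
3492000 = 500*6984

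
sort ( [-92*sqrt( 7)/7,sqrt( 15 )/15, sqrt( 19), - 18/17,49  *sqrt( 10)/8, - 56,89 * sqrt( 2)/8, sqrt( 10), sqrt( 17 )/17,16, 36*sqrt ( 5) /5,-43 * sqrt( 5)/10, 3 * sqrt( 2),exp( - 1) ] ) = [ - 56, - 92*sqrt( 7 ) /7 , - 43 * sqrt( 5)/10, - 18/17,sqrt ( 17 )/17,sqrt(15)/15,exp( - 1),sqrt(10),3* sqrt( 2 ),sqrt ( 19 ), 89 * sqrt( 2)/8,16,36*sqrt ( 5)/5,49* sqrt( 10)/8 ] 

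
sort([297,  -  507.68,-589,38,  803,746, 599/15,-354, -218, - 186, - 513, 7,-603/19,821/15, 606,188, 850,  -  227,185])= [ - 589, - 513, - 507.68, - 354, - 227,-218  , - 186, - 603/19, 7, 38,  599/15, 821/15, 185, 188 , 297,606, 746,803, 850]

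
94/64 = 1 + 15/32  =  1.47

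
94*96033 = 9027102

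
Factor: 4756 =2^2*29^1 * 41^1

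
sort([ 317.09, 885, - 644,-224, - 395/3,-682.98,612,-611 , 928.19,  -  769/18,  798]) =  [- 682.98, - 644, - 611,  -  224, - 395/3,-769/18, 317.09,  612, 798, 885 , 928.19 ] 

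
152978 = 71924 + 81054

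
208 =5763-5555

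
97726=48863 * 2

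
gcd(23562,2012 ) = 2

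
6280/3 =2093 + 1/3 = 2093.33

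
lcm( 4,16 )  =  16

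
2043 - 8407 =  - 6364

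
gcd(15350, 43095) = 5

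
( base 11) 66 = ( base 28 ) 2g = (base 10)72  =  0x48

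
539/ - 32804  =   - 539/32804 =-  0.02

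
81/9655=81/9655=0.01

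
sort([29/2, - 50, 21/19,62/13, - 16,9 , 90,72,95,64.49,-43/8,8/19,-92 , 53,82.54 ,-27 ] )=[ - 92, - 50, - 27, - 16, - 43/8, 8/19 , 21/19 , 62/13,9,29/2,53,64.49, 72,82.54  ,  90, 95] 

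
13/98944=13/98944 = 0.00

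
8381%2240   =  1661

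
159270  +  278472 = 437742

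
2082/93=22 + 12/31  =  22.39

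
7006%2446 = 2114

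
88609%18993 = 12637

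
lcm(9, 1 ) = 9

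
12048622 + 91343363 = 103391985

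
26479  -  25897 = 582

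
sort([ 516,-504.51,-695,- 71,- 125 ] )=[-695,-504.51,-125,  -  71,  516 ] 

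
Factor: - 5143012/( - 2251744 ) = 2^( - 3 )  *7^1*11^( - 1 )*83^1*2213^1 * 6397^( - 1 ) = 1285753/562936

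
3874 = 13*298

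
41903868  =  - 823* (-50916)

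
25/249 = 25/249 = 0.10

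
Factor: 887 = 887^1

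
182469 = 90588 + 91881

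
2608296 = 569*4584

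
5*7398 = 36990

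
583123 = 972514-389391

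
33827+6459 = 40286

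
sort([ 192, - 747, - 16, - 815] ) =[ -815, - 747, - 16, 192 ]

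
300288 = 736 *408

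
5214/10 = 2607/5  =  521.40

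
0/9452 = 0 = 0.00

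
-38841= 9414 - 48255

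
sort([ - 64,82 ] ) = [- 64, 82 ] 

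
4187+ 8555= 12742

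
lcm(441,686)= 6174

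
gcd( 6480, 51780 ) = 60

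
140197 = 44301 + 95896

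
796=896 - 100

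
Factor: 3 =3^1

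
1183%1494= 1183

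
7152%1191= 6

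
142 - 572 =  - 430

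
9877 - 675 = 9202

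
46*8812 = 405352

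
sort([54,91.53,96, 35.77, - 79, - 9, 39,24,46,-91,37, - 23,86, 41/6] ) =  [ - 91, - 79,- 23,-9, 41/6,24,35.77,37,39,46, 54,  86,91.53, 96 ] 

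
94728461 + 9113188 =103841649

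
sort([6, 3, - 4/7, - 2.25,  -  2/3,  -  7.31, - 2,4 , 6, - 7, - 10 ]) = [ - 10,-7.31,-7,-2.25, - 2,-2/3, - 4/7, 3,4,6 , 6 ]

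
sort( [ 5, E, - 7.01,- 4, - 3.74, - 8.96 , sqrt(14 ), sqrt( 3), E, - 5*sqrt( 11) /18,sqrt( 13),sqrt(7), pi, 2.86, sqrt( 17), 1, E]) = [ - 8.96, - 7.01, - 4,-3.74,-5 *sqrt( 11)/18, 1, sqrt(3),sqrt( 7),E,E,E, 2.86,  pi,sqrt(13), sqrt( 14),  sqrt( 17), 5 ] 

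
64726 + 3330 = 68056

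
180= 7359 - 7179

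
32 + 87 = 119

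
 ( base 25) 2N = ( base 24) 31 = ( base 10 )73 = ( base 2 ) 1001001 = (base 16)49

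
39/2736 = 13/912 = 0.01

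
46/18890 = 23/9445= 0.00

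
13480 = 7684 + 5796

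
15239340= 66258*230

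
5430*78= 423540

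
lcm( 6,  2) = 6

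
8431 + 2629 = 11060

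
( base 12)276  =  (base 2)101111010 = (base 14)1D0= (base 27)e0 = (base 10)378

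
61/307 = 61/307 = 0.20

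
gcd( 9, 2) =1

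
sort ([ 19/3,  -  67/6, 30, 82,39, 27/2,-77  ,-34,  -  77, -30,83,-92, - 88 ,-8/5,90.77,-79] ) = [-92,  -  88, - 79, - 77,-77,-34, - 30, - 67/6, -8/5, 19/3,27/2,30,39,82,83 , 90.77 ]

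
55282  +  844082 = 899364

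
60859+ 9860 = 70719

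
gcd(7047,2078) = 1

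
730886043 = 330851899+400034144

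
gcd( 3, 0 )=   3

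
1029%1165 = 1029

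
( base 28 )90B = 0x1B9B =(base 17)177C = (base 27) 9ik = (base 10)7067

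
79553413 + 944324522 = 1023877935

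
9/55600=9/55600 =0.00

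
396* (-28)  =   - 11088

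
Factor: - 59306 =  - 2^1*13^1*2281^1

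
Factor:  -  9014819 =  - 11^1*743^1*1103^1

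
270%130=10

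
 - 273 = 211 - 484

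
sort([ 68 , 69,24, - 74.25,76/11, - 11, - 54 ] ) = [ - 74.25, - 54 ,-11,76/11,24 , 68,69]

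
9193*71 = 652703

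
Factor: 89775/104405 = 135/157 = 3^3*5^1*157^( - 1)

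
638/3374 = 319/1687 = 0.19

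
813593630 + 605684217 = 1419277847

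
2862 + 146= 3008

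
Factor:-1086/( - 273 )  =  362/91   =  2^1*7^( - 1)  *  13^( - 1) * 181^1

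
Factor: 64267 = 7^1 * 9181^1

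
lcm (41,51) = 2091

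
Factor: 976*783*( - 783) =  -2^4*3^6*29^2*61^1 = -598374864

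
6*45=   270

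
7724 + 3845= 11569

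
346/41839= 346/41839 = 0.01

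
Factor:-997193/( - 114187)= 89^( - 1)*443^1*1283^( - 1)*2251^1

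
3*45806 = 137418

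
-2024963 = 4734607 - 6759570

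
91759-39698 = 52061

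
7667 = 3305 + 4362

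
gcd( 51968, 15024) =16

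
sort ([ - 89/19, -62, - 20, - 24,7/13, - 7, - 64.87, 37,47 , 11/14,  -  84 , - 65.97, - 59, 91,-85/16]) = [ - 84, - 65.97, - 64.87,- 62, - 59,  -  24, - 20 , - 7 , - 85/16,-89/19,7/13, 11/14, 37, 47, 91 ]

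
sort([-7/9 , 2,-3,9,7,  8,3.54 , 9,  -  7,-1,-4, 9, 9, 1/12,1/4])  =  [ - 7,-4,-3,-1,-7/9, 1/12, 1/4,2,  3.54,7, 8,9,9,9,9 ]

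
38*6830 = 259540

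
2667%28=7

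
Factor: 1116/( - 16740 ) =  - 3^( - 1 ) *5^(-1) = - 1/15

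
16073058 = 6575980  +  9497078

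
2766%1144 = 478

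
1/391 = 1/391   =  0.00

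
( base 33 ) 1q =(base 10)59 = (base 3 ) 2012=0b111011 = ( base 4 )323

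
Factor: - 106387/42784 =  - 557/224 = - 2^( - 5)*7^ ( - 1)*557^1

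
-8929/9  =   - 8929/9 = -992.11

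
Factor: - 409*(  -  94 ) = 2^1*47^1*409^1  =  38446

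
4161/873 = 4+223/291 = 4.77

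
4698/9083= 4698/9083 = 0.52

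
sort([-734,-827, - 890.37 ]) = [ - 890.37  , - 827, - 734]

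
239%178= 61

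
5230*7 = 36610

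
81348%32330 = 16688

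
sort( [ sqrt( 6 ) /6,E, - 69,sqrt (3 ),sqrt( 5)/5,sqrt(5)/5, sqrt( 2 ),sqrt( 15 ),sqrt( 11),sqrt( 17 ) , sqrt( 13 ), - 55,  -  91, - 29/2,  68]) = [ - 91,  -  69 , - 55, - 29/2, sqrt(6 )/6,sqrt (5) /5, sqrt( 5 )/5,sqrt( 2 ), sqrt(3 ),E, sqrt(11 ),sqrt( 13 ), sqrt( 15 ),sqrt( 17 ), 68]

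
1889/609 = 3  +  62/609  =  3.10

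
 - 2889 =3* (- 963)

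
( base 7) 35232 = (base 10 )9039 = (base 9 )13353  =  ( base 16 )234f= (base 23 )H20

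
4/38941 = 4/38941 =0.00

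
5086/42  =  121 + 2/21 = 121.10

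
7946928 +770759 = 8717687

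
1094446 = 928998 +165448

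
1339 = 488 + 851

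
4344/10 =434 + 2/5 = 434.40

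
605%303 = 302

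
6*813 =4878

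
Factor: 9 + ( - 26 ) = - 17 = - 17^1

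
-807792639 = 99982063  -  907774702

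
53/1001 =53/1001= 0.05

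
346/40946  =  173/20473 =0.01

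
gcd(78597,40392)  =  27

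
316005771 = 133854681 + 182151090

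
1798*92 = 165416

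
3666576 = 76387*48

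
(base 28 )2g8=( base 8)3750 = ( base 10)2024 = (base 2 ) 11111101000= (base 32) 1v8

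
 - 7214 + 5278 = -1936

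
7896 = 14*564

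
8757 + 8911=17668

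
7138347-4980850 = 2157497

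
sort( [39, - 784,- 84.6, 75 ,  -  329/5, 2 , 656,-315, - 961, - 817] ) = [-961, - 817, - 784, - 315, - 84.6,-329/5 , 2, 39,  75, 656 ]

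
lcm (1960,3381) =135240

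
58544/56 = 1045+3/7 = 1045.43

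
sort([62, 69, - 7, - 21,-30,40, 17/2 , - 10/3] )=[-30,-21, - 7,  -  10/3,17/2 , 40, 62 , 69 ]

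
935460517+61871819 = 997332336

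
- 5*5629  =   - 28145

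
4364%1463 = 1438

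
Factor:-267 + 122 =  - 5^1*29^1 = - 145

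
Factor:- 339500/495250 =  - 194/283 = - 2^1* 97^1*283^( - 1 )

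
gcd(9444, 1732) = 4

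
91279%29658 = 2305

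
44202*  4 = 176808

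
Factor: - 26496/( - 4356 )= 736/121 = 2^5*11^( - 2 )*23^1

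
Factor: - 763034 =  - 2^1*31^2*397^1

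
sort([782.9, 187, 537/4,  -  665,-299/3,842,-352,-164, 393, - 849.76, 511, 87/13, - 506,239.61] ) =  [ - 849.76,-665, - 506,  -  352, - 164,-299/3, 87/13, 537/4, 187,239.61, 393, 511, 782.9, 842] 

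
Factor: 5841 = 3^2*11^1*59^1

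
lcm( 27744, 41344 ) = 2108544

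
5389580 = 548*9835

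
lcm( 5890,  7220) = 223820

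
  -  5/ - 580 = 1/116 = 0.01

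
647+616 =1263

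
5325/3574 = 1 + 1751/3574 = 1.49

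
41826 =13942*3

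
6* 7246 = 43476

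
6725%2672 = 1381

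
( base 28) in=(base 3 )201112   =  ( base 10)527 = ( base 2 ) 1000001111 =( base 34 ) fh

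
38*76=2888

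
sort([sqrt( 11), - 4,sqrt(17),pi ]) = [-4,pi, sqrt( 11),sqrt(17) ]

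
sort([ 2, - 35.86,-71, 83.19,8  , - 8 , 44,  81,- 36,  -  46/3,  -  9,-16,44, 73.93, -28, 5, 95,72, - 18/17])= [ - 71,- 36, -35.86 ,-28 ,-16,-46/3, - 9, - 8, - 18/17, 2, 5, 8, 44, 44, 72, 73.93, 81, 83.19, 95 ] 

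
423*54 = 22842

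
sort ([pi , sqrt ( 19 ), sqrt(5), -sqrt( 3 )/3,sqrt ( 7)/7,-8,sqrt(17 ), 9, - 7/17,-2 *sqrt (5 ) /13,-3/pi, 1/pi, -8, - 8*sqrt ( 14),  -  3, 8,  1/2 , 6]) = [-8*sqrt(14), - 8 , - 8,-3,-3/pi ,-sqrt(3) /3,-7/17,-2  *  sqrt ( 5)/13, 1/pi , sqrt( 7) /7,1/2,sqrt(5 ), pi, sqrt( 17),sqrt(19), 6 , 8,9]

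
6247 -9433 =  - 3186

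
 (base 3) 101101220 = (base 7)31053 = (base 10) 7584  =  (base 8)16640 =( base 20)ij4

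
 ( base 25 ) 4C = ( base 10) 112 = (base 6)304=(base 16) 70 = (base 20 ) 5C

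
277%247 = 30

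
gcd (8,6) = 2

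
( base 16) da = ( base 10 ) 218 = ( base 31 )71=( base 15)E8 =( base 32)6q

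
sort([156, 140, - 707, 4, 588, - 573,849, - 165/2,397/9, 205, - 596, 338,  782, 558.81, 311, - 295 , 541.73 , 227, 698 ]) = [ - 707,-596, - 573,-295, - 165/2,4 , 397/9, 140, 156,  205, 227, 311, 338, 541.73  ,  558.81, 588,698, 782, 849 ]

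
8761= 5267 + 3494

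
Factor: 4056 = 2^3*3^1*13^2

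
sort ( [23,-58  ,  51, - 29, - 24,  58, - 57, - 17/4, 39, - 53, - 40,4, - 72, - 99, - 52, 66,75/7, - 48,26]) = [- 99,-72, - 58, - 57,  -  53,  -  52, - 48,-40 , - 29, - 24, - 17/4, 4,75/7,  23,26,39,51,58, 66]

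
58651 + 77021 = 135672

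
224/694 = 112/347 = 0.32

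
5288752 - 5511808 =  - 223056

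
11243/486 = 23 + 65/486 = 23.13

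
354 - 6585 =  - 6231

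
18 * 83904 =1510272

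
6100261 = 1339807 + 4760454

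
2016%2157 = 2016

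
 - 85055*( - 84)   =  7144620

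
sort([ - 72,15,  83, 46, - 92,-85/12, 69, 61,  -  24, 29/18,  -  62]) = [ - 92,  -  72, - 62,-24 ,  -  85/12, 29/18,15, 46,61,69,83]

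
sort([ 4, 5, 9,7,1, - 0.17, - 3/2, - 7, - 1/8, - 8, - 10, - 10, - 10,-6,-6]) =[-10,-10, - 10, - 8, - 7, - 6, - 6, - 3/2 ,-0.17, - 1/8,1,4,5,7, 9]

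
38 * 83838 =3185844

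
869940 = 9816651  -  8946711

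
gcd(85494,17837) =1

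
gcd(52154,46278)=2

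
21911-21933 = -22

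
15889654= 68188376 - 52298722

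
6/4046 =3/2023 = 0.00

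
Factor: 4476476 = 2^2 * 19^1*58901^1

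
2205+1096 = 3301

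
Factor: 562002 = 2^1*3^1 * 7^1*13381^1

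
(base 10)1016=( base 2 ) 1111111000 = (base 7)2651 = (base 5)13031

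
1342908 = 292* 4599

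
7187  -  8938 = - 1751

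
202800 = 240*845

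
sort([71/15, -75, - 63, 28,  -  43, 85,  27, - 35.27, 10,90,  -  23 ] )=[ - 75, - 63, - 43, - 35.27, - 23, 71/15,10,27, 28, 85 , 90]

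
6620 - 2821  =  3799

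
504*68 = 34272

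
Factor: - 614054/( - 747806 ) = 307027/373903 = 7^1*23^1*1907^1*373903^(-1 )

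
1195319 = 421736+773583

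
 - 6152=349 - 6501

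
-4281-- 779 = - 3502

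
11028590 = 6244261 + 4784329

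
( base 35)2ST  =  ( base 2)110110000011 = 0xD83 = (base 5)102314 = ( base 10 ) 3459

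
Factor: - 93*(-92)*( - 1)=- 2^2*3^1*23^1*31^1=- 8556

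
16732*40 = 669280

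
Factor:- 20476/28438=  - 2^1*59^( - 1)*241^( - 1)*5119^1= - 10238/14219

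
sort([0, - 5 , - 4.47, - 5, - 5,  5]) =[-5, - 5, - 5, - 4.47, 0,  5]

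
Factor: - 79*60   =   -2^2*3^1 *5^1*79^1  =  - 4740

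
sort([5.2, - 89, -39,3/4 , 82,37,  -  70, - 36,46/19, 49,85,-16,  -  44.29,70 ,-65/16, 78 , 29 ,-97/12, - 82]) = [ - 89, - 82, - 70 ,  -  44.29, - 39,-36,-16 ,-97/12,-65/16,  3/4,46/19,5.2, 29, 37,49,70,78,  82,85 ]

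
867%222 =201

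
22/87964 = 11/43982 =0.00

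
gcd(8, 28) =4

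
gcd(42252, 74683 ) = 7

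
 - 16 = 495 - 511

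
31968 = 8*3996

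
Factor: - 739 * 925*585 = -3^2 * 5^3 * 13^1*37^1 * 739^1 = - 399891375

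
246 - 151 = 95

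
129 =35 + 94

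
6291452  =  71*88612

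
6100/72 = 84 + 13/18 = 84.72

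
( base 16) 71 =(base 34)3B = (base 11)A3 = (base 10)113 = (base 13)89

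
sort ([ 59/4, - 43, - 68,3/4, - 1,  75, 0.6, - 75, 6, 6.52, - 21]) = [ -75, - 68, - 43, - 21, - 1,0.6,3/4, 6,  6.52, 59/4,75 ]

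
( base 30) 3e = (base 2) 1101000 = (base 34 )32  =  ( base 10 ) 104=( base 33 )35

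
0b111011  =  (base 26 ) 27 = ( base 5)214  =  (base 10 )59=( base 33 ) 1Q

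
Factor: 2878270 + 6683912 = 9562182 = 2^1*3^1*7^1*227671^1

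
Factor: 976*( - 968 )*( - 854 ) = 2^8*7^1*11^2 * 61^2 = 806831872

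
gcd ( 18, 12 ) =6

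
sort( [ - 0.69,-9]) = [ - 9, - 0.69]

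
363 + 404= 767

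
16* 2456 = 39296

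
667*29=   19343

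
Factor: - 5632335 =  - 3^4*5^1*13907^1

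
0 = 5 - 5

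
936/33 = 312/11 = 28.36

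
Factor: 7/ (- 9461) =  - 7^1*9461^ ( - 1)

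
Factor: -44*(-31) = 1364 = 2^2 * 11^1*31^1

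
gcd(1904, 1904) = 1904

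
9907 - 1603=8304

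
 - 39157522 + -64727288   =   - 103884810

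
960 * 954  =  915840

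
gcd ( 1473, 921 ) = 3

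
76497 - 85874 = -9377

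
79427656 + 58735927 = 138163583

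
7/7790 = 7/7790 = 0.00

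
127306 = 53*2402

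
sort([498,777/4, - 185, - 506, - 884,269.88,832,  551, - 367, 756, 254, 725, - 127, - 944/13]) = [ - 884, - 506, - 367, - 185, - 127,-944/13,777/4,  254,269.88,498 , 551,725,756, 832]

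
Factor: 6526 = 2^1*13^1*251^1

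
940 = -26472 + 27412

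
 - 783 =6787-7570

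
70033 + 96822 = 166855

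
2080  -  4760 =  - 2680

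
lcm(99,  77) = 693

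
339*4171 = 1413969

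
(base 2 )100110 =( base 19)20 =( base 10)38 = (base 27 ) 1B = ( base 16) 26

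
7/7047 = 7/7047 = 0.00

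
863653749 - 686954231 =176699518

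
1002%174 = 132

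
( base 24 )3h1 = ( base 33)1vp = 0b100001011001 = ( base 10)2137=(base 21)4hg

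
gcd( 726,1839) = 3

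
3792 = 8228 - 4436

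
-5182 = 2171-7353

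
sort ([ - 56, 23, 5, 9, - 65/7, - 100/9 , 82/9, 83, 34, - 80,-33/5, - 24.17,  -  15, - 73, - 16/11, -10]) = [ - 80, - 73,- 56, - 24.17, - 15,-100/9, - 10, - 65/7,-33/5,-16/11, 5, 9, 82/9, 23, 34, 83]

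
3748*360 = 1349280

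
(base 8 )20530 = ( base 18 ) 1864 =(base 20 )116g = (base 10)8536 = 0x2158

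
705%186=147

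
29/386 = 29/386  =  0.08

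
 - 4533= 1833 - 6366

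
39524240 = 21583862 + 17940378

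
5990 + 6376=12366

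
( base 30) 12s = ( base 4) 33130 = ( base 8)1734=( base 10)988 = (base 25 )1ED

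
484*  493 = 238612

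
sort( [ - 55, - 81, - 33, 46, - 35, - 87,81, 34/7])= [ - 87, - 81,-55, - 35, - 33 , 34/7, 46, 81 ]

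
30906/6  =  5151 = 5151.00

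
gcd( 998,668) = 2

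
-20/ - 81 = 20/81 = 0.25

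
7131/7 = 1018 + 5/7 = 1018.71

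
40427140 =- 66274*(-610) 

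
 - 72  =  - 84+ 12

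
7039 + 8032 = 15071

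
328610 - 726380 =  - 397770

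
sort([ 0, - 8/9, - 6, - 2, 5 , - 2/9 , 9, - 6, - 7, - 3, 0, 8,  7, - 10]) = [ - 10, - 7, - 6, - 6, - 3, - 2, - 8/9 , - 2/9, 0,  0 , 5 , 7,8,  9 ] 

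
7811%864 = 35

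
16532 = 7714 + 8818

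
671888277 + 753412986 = 1425301263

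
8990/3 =2996 + 2/3 = 2996.67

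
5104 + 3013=8117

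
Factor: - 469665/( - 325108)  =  67095/46444  =  2^( - 2)  *3^3*5^1*7^1*17^(-1)*71^1*683^( - 1 ) 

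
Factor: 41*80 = 3280 = 2^4*5^1*41^1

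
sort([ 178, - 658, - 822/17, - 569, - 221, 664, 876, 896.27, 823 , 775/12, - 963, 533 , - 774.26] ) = [ - 963, - 774.26, - 658, - 569,-221,-822/17, 775/12,178,  533, 664, 823 , 876,  896.27]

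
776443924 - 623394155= 153049769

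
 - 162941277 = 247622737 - 410564014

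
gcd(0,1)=1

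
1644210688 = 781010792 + 863199896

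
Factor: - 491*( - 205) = 5^1*41^1*491^1 = 100655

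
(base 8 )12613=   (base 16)158b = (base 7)22036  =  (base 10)5515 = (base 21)CAD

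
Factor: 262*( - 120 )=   -  2^4 *3^1*5^1*131^1=- 31440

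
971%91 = 61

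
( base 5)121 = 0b100100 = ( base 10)36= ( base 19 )1h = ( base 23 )1d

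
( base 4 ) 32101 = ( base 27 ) 16m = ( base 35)Q3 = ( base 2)1110010001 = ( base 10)913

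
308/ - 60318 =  - 1 + 30005/30159 = - 0.01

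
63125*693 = 43745625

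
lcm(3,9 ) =9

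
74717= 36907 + 37810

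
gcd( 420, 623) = 7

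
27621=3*9207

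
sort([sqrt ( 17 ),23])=[ sqrt (17), 23]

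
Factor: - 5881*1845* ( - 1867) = 3^2*5^1*41^1*1867^1*5881^1 = 20257780815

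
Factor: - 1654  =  -2^1 * 827^1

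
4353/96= 45+11/32 = 45.34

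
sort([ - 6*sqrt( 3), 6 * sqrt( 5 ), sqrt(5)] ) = [ - 6*sqrt ( 3),sqrt (5), 6 * sqrt ( 5 )]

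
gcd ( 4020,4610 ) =10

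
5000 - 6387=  - 1387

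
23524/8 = 5881/2 = 2940.50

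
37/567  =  37/567 = 0.07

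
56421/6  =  18807/2 =9403.50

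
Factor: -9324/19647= -28/59 = -  2^2*7^1*59^( - 1)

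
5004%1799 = 1406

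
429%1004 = 429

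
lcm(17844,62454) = 124908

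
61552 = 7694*8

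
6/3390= 1/565 = 0.00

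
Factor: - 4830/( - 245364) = 5/254 = 2^(  -  1 )*5^1*127^( - 1)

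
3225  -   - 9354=12579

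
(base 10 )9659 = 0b10010110111011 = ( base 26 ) e7d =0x25BB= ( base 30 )ALT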